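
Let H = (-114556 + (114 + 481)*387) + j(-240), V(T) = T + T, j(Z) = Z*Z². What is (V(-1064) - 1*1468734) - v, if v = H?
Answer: 12237429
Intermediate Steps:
j(Z) = Z³
V(T) = 2*T
H = -13708291 (H = (-114556 + (114 + 481)*387) + (-240)³ = (-114556 + 595*387) - 13824000 = (-114556 + 230265) - 13824000 = 115709 - 13824000 = -13708291)
v = -13708291
(V(-1064) - 1*1468734) - v = (2*(-1064) - 1*1468734) - 1*(-13708291) = (-2128 - 1468734) + 13708291 = -1470862 + 13708291 = 12237429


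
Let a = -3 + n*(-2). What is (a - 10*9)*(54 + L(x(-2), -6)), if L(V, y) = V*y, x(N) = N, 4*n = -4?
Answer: -6006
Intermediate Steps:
n = -1 (n = (¼)*(-4) = -1)
a = -1 (a = -3 - 1*(-2) = -3 + 2 = -1)
(a - 10*9)*(54 + L(x(-2), -6)) = (-1 - 10*9)*(54 - 2*(-6)) = (-1 - 90)*(54 + 12) = -91*66 = -6006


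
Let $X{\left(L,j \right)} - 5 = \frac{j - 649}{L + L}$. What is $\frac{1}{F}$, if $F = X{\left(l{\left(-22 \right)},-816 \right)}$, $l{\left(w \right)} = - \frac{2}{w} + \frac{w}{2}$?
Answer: $\frac{48}{3463} \approx 0.013861$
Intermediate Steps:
$l{\left(w \right)} = \frac{w}{2} - \frac{2}{w}$ ($l{\left(w \right)} = - \frac{2}{w} + w \frac{1}{2} = - \frac{2}{w} + \frac{w}{2} = \frac{w}{2} - \frac{2}{w}$)
$X{\left(L,j \right)} = 5 + \frac{-649 + j}{2 L}$ ($X{\left(L,j \right)} = 5 + \frac{j - 649}{L + L} = 5 + \frac{-649 + j}{2 L}$)
$F = \frac{3463}{48}$ ($F = \frac{-649 - 816 + 10 \left(\frac{1}{2} \left(-22\right) - \frac{2}{-22}\right)}{2 \left(\frac{1}{2} \left(-22\right) - \frac{2}{-22}\right)} = \frac{-649 - 816 + 10 \left(-11 - - \frac{1}{11}\right)}{2 \left(-11 - - \frac{1}{11}\right)} = \frac{-649 - 816 + 10 \left(-11 + \frac{1}{11}\right)}{2 \left(-11 + \frac{1}{11}\right)} = \frac{-649 - 816 + 10 \left(- \frac{120}{11}\right)}{2 \left(- \frac{120}{11}\right)} = \frac{1}{2} \left(- \frac{11}{120}\right) \left(-649 - 816 - \frac{1200}{11}\right) = \frac{1}{2} \left(- \frac{11}{120}\right) \left(- \frac{17315}{11}\right) = \frac{3463}{48} \approx 72.146$)
$\frac{1}{F} = \frac{1}{\frac{3463}{48}} = \frac{48}{3463}$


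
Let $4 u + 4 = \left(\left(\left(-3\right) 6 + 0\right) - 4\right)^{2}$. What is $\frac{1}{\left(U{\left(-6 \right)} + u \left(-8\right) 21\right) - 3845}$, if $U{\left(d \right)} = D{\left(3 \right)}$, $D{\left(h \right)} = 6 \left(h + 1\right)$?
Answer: $- \frac{1}{23981} \approx -4.17 \cdot 10^{-5}$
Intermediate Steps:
$D{\left(h \right)} = 6 + 6 h$ ($D{\left(h \right)} = 6 \left(1 + h\right) = 6 + 6 h$)
$U{\left(d \right)} = 24$ ($U{\left(d \right)} = 6 + 6 \cdot 3 = 6 + 18 = 24$)
$u = 120$ ($u = -1 + \frac{\left(\left(\left(-3\right) 6 + 0\right) - 4\right)^{2}}{4} = -1 + \frac{\left(\left(-18 + 0\right) - 4\right)^{2}}{4} = -1 + \frac{\left(-18 - 4\right)^{2}}{4} = -1 + \frac{\left(-22\right)^{2}}{4} = -1 + \frac{1}{4} \cdot 484 = -1 + 121 = 120$)
$\frac{1}{\left(U{\left(-6 \right)} + u \left(-8\right) 21\right) - 3845} = \frac{1}{\left(24 + 120 \left(-8\right) 21\right) - 3845} = \frac{1}{\left(24 - 20160\right) - 3845} = \frac{1}{-20136 - 3845} = \frac{1}{-23981} = - \frac{1}{23981}$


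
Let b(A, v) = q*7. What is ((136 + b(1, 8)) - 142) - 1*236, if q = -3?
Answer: -263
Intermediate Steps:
b(A, v) = -21 (b(A, v) = -3*7 = -21)
((136 + b(1, 8)) - 142) - 1*236 = ((136 - 21) - 142) - 1*236 = (115 - 142) - 236 = -27 - 236 = -263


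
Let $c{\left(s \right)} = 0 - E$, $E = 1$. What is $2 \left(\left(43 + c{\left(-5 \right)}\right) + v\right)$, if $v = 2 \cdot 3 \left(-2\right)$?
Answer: $60$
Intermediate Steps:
$c{\left(s \right)} = -1$ ($c{\left(s \right)} = 0 - 1 = -1$)
$v = -12$ ($v = 6 \left(-2\right) = -12$)
$2 \left(\left(43 + c{\left(-5 \right)}\right) + v\right) = 2 \left(\left(43 - 1\right) - 12\right) = 2 \left(42 - 12\right) = 2 \cdot 30 = 60$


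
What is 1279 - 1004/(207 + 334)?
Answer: 690935/541 ≈ 1277.1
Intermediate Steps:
1279 - 1004/(207 + 334) = 1279 - 1004/541 = 690935/541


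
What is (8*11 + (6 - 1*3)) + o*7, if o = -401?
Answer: -2716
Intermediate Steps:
(8*11 + (6 - 1*3)) + o*7 = (8*11 + (6 - 1*3)) - 401*7 = (88 + (6 - 3)) - 2807 = (88 + 3) - 2807 = 91 - 2807 = -2716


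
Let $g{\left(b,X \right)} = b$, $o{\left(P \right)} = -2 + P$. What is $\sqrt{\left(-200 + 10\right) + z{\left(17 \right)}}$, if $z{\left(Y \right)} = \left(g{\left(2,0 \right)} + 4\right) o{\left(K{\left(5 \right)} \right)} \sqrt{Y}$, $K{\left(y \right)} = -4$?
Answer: $\sqrt{-190 - 36 \sqrt{17}} \approx 18.397 i$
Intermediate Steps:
$z{\left(Y \right)} = - 36 \sqrt{Y}$ ($z{\left(Y \right)} = \left(2 + 4\right) \left(-2 - 4\right) \sqrt{Y} = 6 \left(-6\right) \sqrt{Y} = - 36 \sqrt{Y}$)
$\sqrt{\left(-200 + 10\right) + z{\left(17 \right)}} = \sqrt{\left(-200 + 10\right) - 36 \sqrt{17}} = \sqrt{-190 - 36 \sqrt{17}}$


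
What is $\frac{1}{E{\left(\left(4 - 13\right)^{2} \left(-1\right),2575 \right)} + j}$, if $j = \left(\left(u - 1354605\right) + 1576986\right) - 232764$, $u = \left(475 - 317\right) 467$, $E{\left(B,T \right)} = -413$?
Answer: $\frac{1}{62990} \approx 1.5876 \cdot 10^{-5}$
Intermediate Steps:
$u = 73786$ ($u = 158 \cdot 467 = 73786$)
$j = 63403$ ($j = \left(\left(73786 - 1354605\right) + 1576986\right) - 232764 = \left(-1280819 + 1576986\right) - 232764 = 296167 - 232764 = 63403$)
$\frac{1}{E{\left(\left(4 - 13\right)^{2} \left(-1\right),2575 \right)} + j} = \frac{1}{-413 + 63403} = \frac{1}{62990}$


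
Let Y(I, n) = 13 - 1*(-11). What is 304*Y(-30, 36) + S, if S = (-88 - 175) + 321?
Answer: 7354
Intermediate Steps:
Y(I, n) = 24 (Y(I, n) = 13 + 11 = 24)
S = 58 (S = -263 + 321 = 58)
304*Y(-30, 36) + S = 304*24 + 58 = 7296 + 58 = 7354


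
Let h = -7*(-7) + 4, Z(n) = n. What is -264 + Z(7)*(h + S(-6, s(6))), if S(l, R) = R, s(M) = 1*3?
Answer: 128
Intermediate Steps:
s(M) = 3
h = 53 (h = 49 + 4 = 53)
-264 + Z(7)*(h + S(-6, s(6))) = -264 + 7*(53 + 3) = -264 + 7*56 = -264 + 392 = 128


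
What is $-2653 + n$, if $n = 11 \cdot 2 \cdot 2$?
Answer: $-2609$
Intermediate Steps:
$n = 44$ ($n = 22 \cdot 2 = 44$)
$-2653 + n = -2653 + 44 = -2609$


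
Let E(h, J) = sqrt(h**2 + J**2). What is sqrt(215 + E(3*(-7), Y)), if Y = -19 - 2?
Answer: sqrt(215 + 21*sqrt(2)) ≈ 15.643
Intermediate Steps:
Y = -21
E(h, J) = sqrt(J**2 + h**2)
sqrt(215 + E(3*(-7), Y)) = sqrt(215 + sqrt((-21)**2 + (3*(-7))**2)) = sqrt(215 + sqrt(441 + (-21)**2)) = sqrt(215 + sqrt(441 + 441)) = sqrt(215 + sqrt(882)) = sqrt(215 + 21*sqrt(2))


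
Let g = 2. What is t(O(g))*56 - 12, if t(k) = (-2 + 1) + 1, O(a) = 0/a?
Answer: -12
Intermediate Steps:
O(a) = 0
t(k) = 0 (t(k) = -1 + 1 = 0)
t(O(g))*56 - 12 = 0*56 - 12 = 0 - 12 = -12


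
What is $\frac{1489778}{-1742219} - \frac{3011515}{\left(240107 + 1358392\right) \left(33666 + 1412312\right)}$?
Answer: $- \frac{3443469753827512901}{4026955217563081818} \approx -0.85511$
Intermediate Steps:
$\frac{1489778}{-1742219} - \frac{3011515}{\left(240107 + 1358392\right) \left(33666 + 1412312\right)} = 1489778 \left(- \frac{1}{1742219}\right) - \frac{3011515}{1598499 \cdot 1445978} = - \frac{1489778}{1742219} - \frac{3011515}{2311394387022} = - \frac{3443469753827512901}{4026955217563081818}$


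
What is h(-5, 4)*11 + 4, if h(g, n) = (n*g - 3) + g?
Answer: -304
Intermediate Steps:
h(g, n) = -3 + g + g*n (h(g, n) = (g*n - 3) + g = (-3 + g*n) + g = -3 + g + g*n)
h(-5, 4)*11 + 4 = (-3 - 5 - 5*4)*11 + 4 = (-3 - 5 - 20)*11 + 4 = -28*11 + 4 = -308 + 4 = -304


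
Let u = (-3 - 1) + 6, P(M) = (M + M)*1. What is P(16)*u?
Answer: 64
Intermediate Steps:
P(M) = 2*M (P(M) = (2*M)*1 = 2*M)
u = 2 (u = -4 + 6 = 2)
P(16)*u = (2*16)*2 = 32*2 = 64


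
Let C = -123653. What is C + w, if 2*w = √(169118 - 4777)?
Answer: -123653 + √164341/2 ≈ -1.2345e+5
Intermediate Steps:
w = √164341/2 (w = √(169118 - 4777)/2 = √164341/2 ≈ 202.70)
C + w = -123653 + √164341/2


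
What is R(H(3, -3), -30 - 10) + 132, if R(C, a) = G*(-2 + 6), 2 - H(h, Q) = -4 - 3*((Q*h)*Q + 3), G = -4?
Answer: 116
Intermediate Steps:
H(h, Q) = 15 + 3*h*Q² (H(h, Q) = 2 - (-4 - 3*((Q*h)*Q + 3)) = 2 - (-4 - 3*(h*Q² + 3)) = 2 - (-4 - 3*(3 + h*Q²)) = 2 - (-4 + (-9 - 3*h*Q²)) = 2 - (-13 - 3*h*Q²) = 2 + (13 + 3*h*Q²) = 15 + 3*h*Q²)
R(C, a) = -16 (R(C, a) = -4*(-2 + 6) = -4*4 = -16)
R(H(3, -3), -30 - 10) + 132 = -16 + 132 = 116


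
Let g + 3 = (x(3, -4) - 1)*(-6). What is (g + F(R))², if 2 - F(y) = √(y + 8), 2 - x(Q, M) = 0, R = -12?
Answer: 45 + 28*I ≈ 45.0 + 28.0*I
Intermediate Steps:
x(Q, M) = 2 (x(Q, M) = 2 - 1*0 = 2 + 0 = 2)
F(y) = 2 - √(8 + y) (F(y) = 2 - √(y + 8) = 2 - √(8 + y))
g = -9 (g = -3 + (2 - 1)*(-6) = -3 + 1*(-6) = -3 - 6 = -9)
(g + F(R))² = (-9 + (2 - √(8 - 12)))² = (-9 + (2 - √(-4)))² = (-9 + (2 - 2*I))² = (-7 - 2*I)²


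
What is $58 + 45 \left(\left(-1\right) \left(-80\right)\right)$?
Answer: $3658$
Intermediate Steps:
$58 + 45 \left(\left(-1\right) \left(-80\right)\right) = 58 + 45 \cdot 80 = 58 + 3600 = 3658$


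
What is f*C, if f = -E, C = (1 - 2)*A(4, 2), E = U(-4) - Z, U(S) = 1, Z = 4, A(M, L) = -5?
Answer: 15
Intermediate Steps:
E = -3 (E = 1 - 1*4 = 1 - 4 = -3)
C = 5 (C = (1 - 2)*(-5) = -1*(-5) = 5)
f = 3 (f = -1*(-3) = 3)
f*C = 3*5 = 15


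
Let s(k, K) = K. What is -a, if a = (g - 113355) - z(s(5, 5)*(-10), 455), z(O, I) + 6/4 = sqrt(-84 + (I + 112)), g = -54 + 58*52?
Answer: 220783/2 + sqrt(483) ≈ 1.1041e+5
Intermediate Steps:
g = 2962 (g = -54 + 3016 = 2962)
z(O, I) = -3/2 + sqrt(28 + I) (z(O, I) = -3/2 + sqrt(-84 + (I + 112)) = -3/2 + sqrt(-84 + (112 + I)) = -3/2 + sqrt(28 + I))
a = -220783/2 - sqrt(483) (a = (2962 - 113355) - (-3/2 + sqrt(28 + 455)) = -110393 - (-3/2 + sqrt(483)) = -110393 + (3/2 - sqrt(483)) = -220783/2 - sqrt(483) ≈ -1.1041e+5)
-a = -(-220783/2 - sqrt(483)) = 220783/2 + sqrt(483)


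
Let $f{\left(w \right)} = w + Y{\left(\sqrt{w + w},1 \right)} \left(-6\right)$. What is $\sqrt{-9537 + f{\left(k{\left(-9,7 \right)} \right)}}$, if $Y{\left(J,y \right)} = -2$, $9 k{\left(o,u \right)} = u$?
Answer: $\frac{i \sqrt{85718}}{3} \approx 97.592 i$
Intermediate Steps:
$k{\left(o,u \right)} = \frac{u}{9}$
$f{\left(w \right)} = 12 + w$ ($f{\left(w \right)} = w - -12 = w + 12 = 12 + w$)
$\sqrt{-9537 + f{\left(k{\left(-9,7 \right)} \right)}} = \sqrt{-9537 + \left(12 + \frac{1}{9} \cdot 7\right)} = \sqrt{-9537 + \left(12 + \frac{7}{9}\right)} = \sqrt{-9537 + \frac{115}{9}} = \sqrt{- \frac{85718}{9}} = \frac{i \sqrt{85718}}{3}$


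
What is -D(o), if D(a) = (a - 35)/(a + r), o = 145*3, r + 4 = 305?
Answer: -25/46 ≈ -0.54348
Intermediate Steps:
r = 301 (r = -4 + 305 = 301)
o = 435
D(a) = (-35 + a)/(301 + a) (D(a) = (a - 35)/(a + 301) = (-35 + a)/(301 + a))
-D(o) = -(-35 + 435)/(301 + 435) = -400/736 = -1*25/46 = -25/46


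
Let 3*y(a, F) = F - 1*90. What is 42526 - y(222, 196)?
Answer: 127472/3 ≈ 42491.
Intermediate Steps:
y(a, F) = -30 + F/3 (y(a, F) = (F - 1*90)/3 = (F - 90)/3 = (-90 + F)/3 = -30 + F/3)
42526 - y(222, 196) = 42526 - (-30 + (⅓)*196) = 42526 - (-30 + 196/3) = 42526 - 1*106/3 = 42526 - 106/3 = 127472/3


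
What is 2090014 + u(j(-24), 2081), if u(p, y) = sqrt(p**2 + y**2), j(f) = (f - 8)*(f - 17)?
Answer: 2090014 + sqrt(6051905) ≈ 2.0925e+6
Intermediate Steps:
j(f) = (-17 + f)*(-8 + f) (j(f) = (-8 + f)*(-17 + f) = (-17 + f)*(-8 + f))
2090014 + u(j(-24), 2081) = 2090014 + sqrt((136 + (-24)**2 - 25*(-24))**2 + 2081**2) = 2090014 + sqrt((136 + 576 + 600)**2 + 4330561) = 2090014 + sqrt(1312**2 + 4330561) = 2090014 + sqrt(1721344 + 4330561) = 2090014 + sqrt(6051905)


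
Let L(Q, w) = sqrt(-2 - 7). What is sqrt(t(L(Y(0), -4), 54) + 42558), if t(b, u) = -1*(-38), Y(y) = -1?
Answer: 2*sqrt(10649) ≈ 206.39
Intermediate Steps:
L(Q, w) = 3*I (L(Q, w) = sqrt(-9) = 3*I)
t(b, u) = 38
sqrt(t(L(Y(0), -4), 54) + 42558) = sqrt(38 + 42558) = sqrt(42596) = 2*sqrt(10649)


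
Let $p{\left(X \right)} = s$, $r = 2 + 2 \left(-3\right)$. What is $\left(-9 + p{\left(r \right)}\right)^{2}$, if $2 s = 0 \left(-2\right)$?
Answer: $81$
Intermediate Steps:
$r = -4$ ($r = 2 - 6 = -4$)
$s = 0$ ($s = \frac{0 \left(-2\right)}{2} = \frac{1}{2} \cdot 0 = 0$)
$p{\left(X \right)} = 0$
$\left(-9 + p{\left(r \right)}\right)^{2} = \left(-9 + 0\right)^{2} = \left(-9\right)^{2} = 81$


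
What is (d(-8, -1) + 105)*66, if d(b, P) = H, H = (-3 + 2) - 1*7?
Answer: 6402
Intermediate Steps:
H = -8 (H = -1 - 7 = -8)
d(b, P) = -8
(d(-8, -1) + 105)*66 = (-8 + 105)*66 = 97*66 = 6402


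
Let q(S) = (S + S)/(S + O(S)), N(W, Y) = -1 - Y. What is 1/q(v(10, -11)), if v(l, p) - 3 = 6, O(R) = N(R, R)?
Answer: -1/18 ≈ -0.055556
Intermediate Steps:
O(R) = -1 - R
v(l, p) = 9 (v(l, p) = 3 + 6 = 9)
q(S) = -2*S (q(S) = (S + S)/(S + (-1 - S)) = (2*S)/(-1) = (2*S)*(-1) = -2*S)
1/q(v(10, -11)) = 1/(-2*9) = 1/(-18) = -1/18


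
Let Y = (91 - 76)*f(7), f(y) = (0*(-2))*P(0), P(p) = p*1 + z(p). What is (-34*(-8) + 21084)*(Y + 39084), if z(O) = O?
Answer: 834677904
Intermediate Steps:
P(p) = 2*p (P(p) = p*1 + p = p + p = 2*p)
f(y) = 0 (f(y) = (0*(-2))*(2*0) = 0*0 = 0)
Y = 0 (Y = (91 - 76)*0 = 15*0 = 0)
(-34*(-8) + 21084)*(Y + 39084) = (-34*(-8) + 21084)*(0 + 39084) = (272 + 21084)*39084 = 21356*39084 = 834677904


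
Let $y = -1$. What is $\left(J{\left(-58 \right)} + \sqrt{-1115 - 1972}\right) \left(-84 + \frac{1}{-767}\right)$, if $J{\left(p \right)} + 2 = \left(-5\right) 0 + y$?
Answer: $\frac{193287}{767} - \frac{1353009 i \sqrt{7}}{767} \approx 252.0 - 4667.2 i$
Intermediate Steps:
$J{\left(p \right)} = -3$ ($J{\left(p \right)} = -2 - 1 = -3$)
$\left(J{\left(-58 \right)} + \sqrt{-1115 - 1972}\right) \left(-84 + \frac{1}{-767}\right) = \left(-3 + \sqrt{-1115 - 1972}\right) \left(-84 + \frac{1}{-767}\right) = \left(-3 + \sqrt{-3087}\right) \left(-84 - \frac{1}{767}\right) = \left(-3 + 21 i \sqrt{7}\right) \left(- \frac{64429}{767}\right) = \frac{193287}{767} - \frac{1353009 i \sqrt{7}}{767}$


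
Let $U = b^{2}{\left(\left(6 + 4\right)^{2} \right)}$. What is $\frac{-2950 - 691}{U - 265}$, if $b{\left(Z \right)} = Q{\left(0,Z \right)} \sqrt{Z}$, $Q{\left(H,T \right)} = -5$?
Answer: $- \frac{3641}{2235} \approx -1.6291$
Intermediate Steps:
$b{\left(Z \right)} = - 5 \sqrt{Z}$
$U = 2500$ ($U = \left(- 5 \sqrt{\left(6 + 4\right)^{2}}\right)^{2} = \left(- 5 \sqrt{10^{2}}\right)^{2} = \left(- 5 \sqrt{100}\right)^{2} = \left(\left(-5\right) 10\right)^{2} = \left(-50\right)^{2} = 2500$)
$\frac{-2950 - 691}{U - 265} = \frac{-2950 - 691}{2500 - 265} = - \frac{3641}{2235}$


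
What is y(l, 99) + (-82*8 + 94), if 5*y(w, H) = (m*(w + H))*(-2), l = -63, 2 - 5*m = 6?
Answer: -13762/25 ≈ -550.48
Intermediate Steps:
m = -4/5 (m = 2/5 - 1/5*6 = 2/5 - 6/5 = -4/5 ≈ -0.80000)
y(w, H) = 8*H/25 + 8*w/25 (y(w, H) = (-4*(w + H)/5*(-2))/5 = (-4*(H + w)/5*(-2))/5 = ((-4*H/5 - 4*w/5)*(-2))/5 = (8*H/5 + 8*w/5)/5 = 8*H/25 + 8*w/25)
y(l, 99) + (-82*8 + 94) = ((8/25)*99 + (8/25)*(-63)) + (-82*8 + 94) = (792/25 - 504/25) + (-656 + 94) = 288/25 - 562 = -13762/25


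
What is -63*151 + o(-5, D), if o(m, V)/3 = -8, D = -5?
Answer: -9537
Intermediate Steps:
o(m, V) = -24 (o(m, V) = 3*(-8) = -24)
-63*151 + o(-5, D) = -63*151 - 24 = -9513 - 24 = -9537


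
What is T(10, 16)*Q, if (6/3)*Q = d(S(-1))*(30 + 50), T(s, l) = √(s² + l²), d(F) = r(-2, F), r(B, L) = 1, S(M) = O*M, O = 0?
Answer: 80*√89 ≈ 754.72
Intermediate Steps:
S(M) = 0 (S(M) = 0*M = 0)
d(F) = 1
T(s, l) = √(l² + s²)
Q = 40 (Q = (1*(30 + 50))/2 = (1*80)/2 = (½)*80 = 40)
T(10, 16)*Q = √(16² + 10²)*40 = √(256 + 100)*40 = √356*40 = (2*√89)*40 = 80*√89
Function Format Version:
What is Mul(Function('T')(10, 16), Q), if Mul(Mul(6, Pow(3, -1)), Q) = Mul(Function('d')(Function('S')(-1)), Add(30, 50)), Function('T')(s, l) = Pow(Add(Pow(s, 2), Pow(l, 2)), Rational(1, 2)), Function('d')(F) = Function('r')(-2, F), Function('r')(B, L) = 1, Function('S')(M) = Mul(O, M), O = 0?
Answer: Mul(80, Pow(89, Rational(1, 2))) ≈ 754.72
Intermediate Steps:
Function('S')(M) = 0 (Function('S')(M) = Mul(0, M) = 0)
Function('d')(F) = 1
Function('T')(s, l) = Pow(Add(Pow(l, 2), Pow(s, 2)), Rational(1, 2))
Q = 40 (Q = Mul(Rational(1, 2), Mul(1, Add(30, 50))) = Mul(Rational(1, 2), Mul(1, 80)) = Mul(Rational(1, 2), 80) = 40)
Mul(Function('T')(10, 16), Q) = Mul(Pow(Add(Pow(16, 2), Pow(10, 2)), Rational(1, 2)), 40) = Mul(Pow(Add(256, 100), Rational(1, 2)), 40) = Mul(Pow(356, Rational(1, 2)), 40) = Mul(Mul(2, Pow(89, Rational(1, 2))), 40) = Mul(80, Pow(89, Rational(1, 2)))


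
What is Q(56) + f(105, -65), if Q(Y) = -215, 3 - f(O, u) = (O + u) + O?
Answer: -357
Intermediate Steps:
f(O, u) = 3 - u - 2*O (f(O, u) = 3 - ((O + u) + O) = 3 - (u + 2*O) = 3 + (-u - 2*O) = 3 - u - 2*O)
Q(56) + f(105, -65) = -215 + (3 - 1*(-65) - 2*105) = -215 + (3 + 65 - 210) = -215 - 142 = -357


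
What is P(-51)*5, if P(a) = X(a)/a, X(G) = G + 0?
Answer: 5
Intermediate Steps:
X(G) = G
P(a) = 1 (P(a) = a/a = 1)
P(-51)*5 = 1*5 = 5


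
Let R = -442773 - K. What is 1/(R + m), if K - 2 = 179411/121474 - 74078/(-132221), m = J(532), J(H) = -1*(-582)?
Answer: -16061413754/7102277452575325 ≈ -2.2614e-6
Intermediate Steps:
J(H) = 582
m = 582
K = 64843280311/16061413754 (K = 2 + (179411/121474 - 74078/(-132221)) = 2 + (179411*(1/121474) - 74078*(-1/132221)) = 2 + (179411/121474 + 74078/132221) = 2 + 32720452803/16061413754 = 64843280311/16061413754 ≈ 4.0372)
R = -7111625195380153/16061413754 (R = -442773 - 1*64843280311/16061413754 = -442773 - 64843280311/16061413754 = -7111625195380153/16061413754 ≈ -4.4278e+5)
1/(R + m) = 1/(-7111625195380153/16061413754 + 582) = 1/(-7102277452575325/16061413754) = -16061413754/7102277452575325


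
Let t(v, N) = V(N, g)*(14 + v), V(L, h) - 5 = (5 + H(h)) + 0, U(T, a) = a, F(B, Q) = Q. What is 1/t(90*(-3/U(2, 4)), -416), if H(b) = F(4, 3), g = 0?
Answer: -2/1391 ≈ -0.0014378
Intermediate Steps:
H(b) = 3
V(L, h) = 13 (V(L, h) = 5 + ((5 + 3) + 0) = 5 + (8 + 0) = 5 + 8 = 13)
t(v, N) = 182 + 13*v (t(v, N) = 13*(14 + v) = 182 + 13*v)
1/t(90*(-3/U(2, 4)), -416) = 1/(182 + 13*(90*(-3/4))) = 1/(182 + 13*(90*(-3*¼))) = 1/(182 + 13*(90*(-¾))) = 1/(182 + 13*(-135/2)) = 1/(182 - 1755/2) = 1/(-1391/2) = -2/1391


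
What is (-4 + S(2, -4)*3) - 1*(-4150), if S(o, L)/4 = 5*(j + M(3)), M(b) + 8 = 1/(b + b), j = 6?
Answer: 4036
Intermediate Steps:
M(b) = -8 + 1/(2*b) (M(b) = -8 + 1/(b + b) = -8 + 1/(2*b))
S(o, L) = -110/3 (S(o, L) = 4*(5*(6 + (-8 + (½)/3))) = 4*(5*(6 + (-8 + (½)*(⅓)))) = 4*(5*(6 + (-8 + ⅙))) = 4*(5*(6 - 47/6)) = 4*(5*(-11/6)) = 4*(-55/6) = -110/3)
(-4 + S(2, -4)*3) - 1*(-4150) = (-4 - 110/3*3) - 1*(-4150) = (-4 - 110) + 4150 = -114 + 4150 = 4036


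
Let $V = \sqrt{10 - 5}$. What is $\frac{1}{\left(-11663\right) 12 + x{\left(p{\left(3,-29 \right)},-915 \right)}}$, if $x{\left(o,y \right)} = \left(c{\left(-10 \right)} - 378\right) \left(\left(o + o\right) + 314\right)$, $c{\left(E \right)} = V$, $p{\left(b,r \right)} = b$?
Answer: $- \frac{65229}{17019161764} - \frac{20 \sqrt{5}}{4254790441} \approx -3.8432 \cdot 10^{-6}$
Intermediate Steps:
$V = \sqrt{5} \approx 2.2361$
$c{\left(E \right)} = \sqrt{5}$
$x{\left(o,y \right)} = \left(-378 + \sqrt{5}\right) \left(314 + 2 o\right)$ ($x{\left(o,y \right)} = \left(\sqrt{5} - 378\right) \left(\left(o + o\right) + 314\right) = \left(-378 + \sqrt{5}\right) \left(2 o + 314\right) = \left(-378 + \sqrt{5}\right) \left(314 + 2 o\right)$)
$\frac{1}{\left(-11663\right) 12 + x{\left(p{\left(3,-29 \right)},-915 \right)}} = \frac{1}{\left(-11663\right) 12 + \left(-118692 - 2268 + 314 \sqrt{5} + 2 \cdot 3 \sqrt{5}\right)} = \frac{1}{-139956 + \left(-118692 - 2268 + 314 \sqrt{5} + 6 \sqrt{5}\right)} = \frac{1}{-139956 - \left(120960 - 320 \sqrt{5}\right)} = \frac{1}{-260916 + 320 \sqrt{5}}$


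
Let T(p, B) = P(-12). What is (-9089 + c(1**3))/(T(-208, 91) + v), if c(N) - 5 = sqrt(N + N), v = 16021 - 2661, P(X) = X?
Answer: -2271/3337 + sqrt(2)/13348 ≈ -0.68045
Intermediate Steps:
T(p, B) = -12
v = 13360
c(N) = 5 + sqrt(2)*sqrt(N) (c(N) = 5 + sqrt(N + N) = 5 + sqrt(2*N) = 5 + sqrt(2)*sqrt(N))
(-9089 + c(1**3))/(T(-208, 91) + v) = (-9089 + (5 + sqrt(2)*sqrt(1**3)))/(-12 + 13360) = (-9089 + (5 + sqrt(2)*sqrt(1)))/13348 = (-9089 + (5 + sqrt(2)*1))*(1/13348) = (-9089 + (5 + sqrt(2)))*(1/13348) = (-9084 + sqrt(2))*(1/13348) = -2271/3337 + sqrt(2)/13348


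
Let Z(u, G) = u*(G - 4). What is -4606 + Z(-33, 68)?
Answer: -6718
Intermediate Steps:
Z(u, G) = u*(-4 + G)
-4606 + Z(-33, 68) = -4606 - 33*(-4 + 68) = -4606 - 33*64 = -4606 - 2112 = -6718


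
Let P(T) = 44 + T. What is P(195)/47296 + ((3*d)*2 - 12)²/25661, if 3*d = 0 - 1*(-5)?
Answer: 6322163/1213662656 ≈ 0.0052092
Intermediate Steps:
d = 5/3 (d = (0 - 1*(-5))/3 = (0 + 5)/3 = (⅓)*5 = 5/3 ≈ 1.6667)
P(195)/47296 + ((3*d)*2 - 12)²/25661 = (44 + 195)/47296 + ((3*(5/3))*2 - 12)²/25661 = 239*(1/47296) + (5*2 - 12)²*(1/25661) = 239/47296 + (10 - 12)²*(1/25661) = 239/47296 + (-2)²*(1/25661) = 239/47296 + 4*(1/25661) = 239/47296 + 4/25661 = 6322163/1213662656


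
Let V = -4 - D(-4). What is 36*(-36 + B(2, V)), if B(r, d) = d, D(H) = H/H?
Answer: -1476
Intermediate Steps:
D(H) = 1
V = -5 (V = -4 - 1*1 = -4 - 1 = -5)
36*(-36 + B(2, V)) = 36*(-36 - 5) = 36*(-41) = -1476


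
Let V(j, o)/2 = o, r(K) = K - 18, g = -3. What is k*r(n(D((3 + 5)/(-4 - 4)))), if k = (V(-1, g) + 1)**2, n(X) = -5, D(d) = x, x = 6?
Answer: -575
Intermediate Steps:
D(d) = 6
r(K) = -18 + K
V(j, o) = 2*o
k = 25 (k = (2*(-3) + 1)**2 = (-6 + 1)**2 = (-5)**2 = 25)
k*r(n(D((3 + 5)/(-4 - 4)))) = 25*(-18 - 5) = 25*(-23) = -575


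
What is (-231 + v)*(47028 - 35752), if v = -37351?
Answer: -423774632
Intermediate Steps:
(-231 + v)*(47028 - 35752) = (-231 - 37351)*(47028 - 35752) = -37582*11276 = -423774632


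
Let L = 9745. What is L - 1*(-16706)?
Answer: 26451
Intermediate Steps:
L - 1*(-16706) = 9745 - 1*(-16706) = 9745 + 16706 = 26451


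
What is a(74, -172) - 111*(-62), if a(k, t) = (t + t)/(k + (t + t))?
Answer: 929242/135 ≈ 6883.3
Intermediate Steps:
a(k, t) = 2*t/(k + 2*t) (a(k, t) = (2*t)/(k + 2*t) = 2*t/(k + 2*t))
a(74, -172) - 111*(-62) = 2*(-172)/(74 + 2*(-172)) - 111*(-62) = 2*(-172)/(74 - 344) + 6882 = 2*(-172)/(-270) + 6882 = 2*(-172)*(-1/270) + 6882 = 172/135 + 6882 = 929242/135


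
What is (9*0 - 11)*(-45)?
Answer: 495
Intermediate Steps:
(9*0 - 11)*(-45) = (0 - 11)*(-45) = -11*(-45) = 495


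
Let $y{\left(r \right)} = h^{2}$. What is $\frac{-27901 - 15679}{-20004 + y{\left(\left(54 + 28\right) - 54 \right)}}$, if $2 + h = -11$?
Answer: $\frac{8716}{3967} \approx 2.1971$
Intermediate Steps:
$h = -13$ ($h = -2 - 11 = -13$)
$y{\left(r \right)} = 169$ ($y{\left(r \right)} = \left(-13\right)^{2} = 169$)
$\frac{-27901 - 15679}{-20004 + y{\left(\left(54 + 28\right) - 54 \right)}} = \frac{-27901 - 15679}{-20004 + 169} = - \frac{43580}{-19835} = \left(-43580\right) \left(- \frac{1}{19835}\right) = \frac{8716}{3967}$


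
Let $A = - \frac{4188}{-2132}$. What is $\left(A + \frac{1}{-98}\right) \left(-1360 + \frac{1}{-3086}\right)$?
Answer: $- \frac{428396400153}{161194124} \approx -2657.6$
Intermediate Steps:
$A = \frac{1047}{533}$ ($A = \left(-4188\right) \left(- \frac{1}{2132}\right) = \frac{1047}{533} \approx 1.9644$)
$\left(A + \frac{1}{-98}\right) \left(-1360 + \frac{1}{-3086}\right) = \left(\frac{1047}{533} + \frac{1}{-98}\right) \left(-1360 + \frac{1}{-3086}\right) = \left(\frac{1047}{533} - \frac{1}{98}\right) \left(-1360 - \frac{1}{3086}\right) = \frac{102073}{52234} \left(- \frac{4196961}{3086}\right) = - \frac{428396400153}{161194124}$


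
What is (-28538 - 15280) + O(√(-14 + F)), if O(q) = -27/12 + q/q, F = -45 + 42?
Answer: -175277/4 ≈ -43819.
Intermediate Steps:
F = -3
O(q) = -5/4 (O(q) = -27*1/12 + 1 = -9/4 + 1 = -5/4)
(-28538 - 15280) + O(√(-14 + F)) = (-28538 - 15280) - 5/4 = -43818 - 5/4 = -175277/4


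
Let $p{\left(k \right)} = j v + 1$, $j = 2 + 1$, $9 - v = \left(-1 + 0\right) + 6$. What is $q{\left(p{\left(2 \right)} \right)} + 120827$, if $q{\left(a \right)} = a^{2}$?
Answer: $120996$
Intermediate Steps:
$v = 4$ ($v = 9 - \left(\left(-1 + 0\right) + 6\right) = 9 - \left(-1 + 6\right) = 9 - 5 = 4$)
$j = 3$
$p{\left(k \right)} = 13$ ($p{\left(k \right)} = 3 \cdot 4 + 1 = 12 + 1 = 13$)
$q{\left(p{\left(2 \right)} \right)} + 120827 = 13^{2} + 120827 = 169 + 120827 = 120996$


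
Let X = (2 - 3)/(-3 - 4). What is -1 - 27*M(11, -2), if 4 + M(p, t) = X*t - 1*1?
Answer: 992/7 ≈ 141.71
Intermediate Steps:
X = 1/7 (X = -1/(-7) = -1*(-1/7) = 1/7 ≈ 0.14286)
M(p, t) = -5 + t/7 (M(p, t) = -4 + (t/7 - 1*1) = -4 + (t/7 - 1) = -4 + (-1 + t/7) = -5 + t/7)
-1 - 27*M(11, -2) = -1 - 27*(-5 + (1/7)*(-2)) = -1 - 27*(-5 - 2/7) = -1 - 27*(-37/7) = -1 + 999/7 = 992/7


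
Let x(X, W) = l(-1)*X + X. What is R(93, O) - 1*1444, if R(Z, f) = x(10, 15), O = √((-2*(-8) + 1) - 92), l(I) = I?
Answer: -1444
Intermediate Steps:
O = 5*I*√3 (O = √((16 + 1) - 92) = √(17 - 92) = √(-75) = 5*I*√3 ≈ 8.6602*I)
x(X, W) = 0 (x(X, W) = -X + X = 0)
R(Z, f) = 0
R(93, O) - 1*1444 = 0 - 1*1444 = 0 - 1444 = -1444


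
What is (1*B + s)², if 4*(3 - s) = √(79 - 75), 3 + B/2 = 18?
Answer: 4225/4 ≈ 1056.3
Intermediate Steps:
B = 30 (B = -6 + 2*18 = -6 + 36 = 30)
s = 5/2 (s = 3 - √(79 - 75)/4 = 3 - √4/4 = 3 - ¼*2 = 3 - ½ = 5/2 ≈ 2.5000)
(1*B + s)² = (1*30 + 5/2)² = (30 + 5/2)² = (65/2)² = 4225/4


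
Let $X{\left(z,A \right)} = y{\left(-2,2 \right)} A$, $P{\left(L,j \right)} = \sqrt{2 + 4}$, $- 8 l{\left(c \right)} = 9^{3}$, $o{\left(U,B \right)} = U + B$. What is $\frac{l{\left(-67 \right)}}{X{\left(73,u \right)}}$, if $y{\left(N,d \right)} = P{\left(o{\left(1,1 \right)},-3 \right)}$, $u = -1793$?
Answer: $\frac{243 \sqrt{6}}{28688} \approx 0.020748$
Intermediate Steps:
$o{\left(U,B \right)} = B + U$
$l{\left(c \right)} = - \frac{729}{8}$ ($l{\left(c \right)} = - \frac{9^{3}}{8} = \left(- \frac{1}{8}\right) 729 = - \frac{729}{8}$)
$P{\left(L,j \right)} = \sqrt{6}$
$y{\left(N,d \right)} = \sqrt{6}$
$X{\left(z,A \right)} = A \sqrt{6}$ ($X{\left(z,A \right)} = \sqrt{6} A = A \sqrt{6}$)
$\frac{l{\left(-67 \right)}}{X{\left(73,u \right)}} = - \frac{729}{8 \left(- 1793 \sqrt{6}\right)} = - \frac{729 \left(- \frac{\sqrt{6}}{10758}\right)}{8} = \frac{243 \sqrt{6}}{28688}$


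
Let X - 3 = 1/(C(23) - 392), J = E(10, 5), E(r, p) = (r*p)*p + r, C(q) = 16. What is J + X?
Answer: 98887/376 ≈ 263.00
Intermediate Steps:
E(r, p) = r + r*p**2 (E(r, p) = (p*r)*p + r = r*p**2 + r = r + r*p**2)
J = 260 (J = 10*(1 + 5**2) = 10*(1 + 25) = 10*26 = 260)
X = 1127/376 (X = 3 + 1/(16 - 392) = 3 + 1/(-376) = 3 - 1/376 = 1127/376 ≈ 2.9973)
J + X = 260 + 1127/376 = 98887/376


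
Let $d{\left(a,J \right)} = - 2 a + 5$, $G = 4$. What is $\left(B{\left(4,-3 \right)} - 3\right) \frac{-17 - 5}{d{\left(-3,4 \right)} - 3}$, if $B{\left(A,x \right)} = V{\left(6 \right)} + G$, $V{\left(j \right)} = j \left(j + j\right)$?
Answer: $- \frac{803}{4} \approx -200.75$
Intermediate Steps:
$V{\left(j \right)} = 2 j^{2}$ ($V{\left(j \right)} = j 2 j = 2 j^{2}$)
$d{\left(a,J \right)} = 5 - 2 a$
$B{\left(A,x \right)} = 76$ ($B{\left(A,x \right)} = 2 \cdot 6^{2} + 4 = 2 \cdot 36 + 4 = 72 + 4 = 76$)
$\left(B{\left(4,-3 \right)} - 3\right) \frac{-17 - 5}{d{\left(-3,4 \right)} - 3} = \left(76 - 3\right) \frac{-17 - 5}{\left(5 - -6\right) - 3} = 73 \left(- \frac{22}{\left(5 + 6\right) - 3}\right) = 73 \left(- \frac{22}{11 - 3}\right) = 73 \left(- \frac{22}{8}\right) = 73 \left(\left(-22\right) \frac{1}{8}\right) = 73 \left(- \frac{11}{4}\right) = - \frac{803}{4}$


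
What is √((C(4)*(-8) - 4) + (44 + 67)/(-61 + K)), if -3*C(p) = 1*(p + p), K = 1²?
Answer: √13935/30 ≈ 3.9349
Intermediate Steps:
K = 1
C(p) = -2*p/3 (C(p) = -(p + p)/3 = -2*p/3)
√((C(4)*(-8) - 4) + (44 + 67)/(-61 + K)) = √((-⅔*4*(-8) - 4) + (44 + 67)/(-61 + 1)) = √((-8/3*(-8) - 4) + 111/(-60)) = √((64/3 - 4) + 111*(-1/60)) = √(52/3 - 37/20) = √(929/60) = √13935/30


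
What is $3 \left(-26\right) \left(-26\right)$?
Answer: $2028$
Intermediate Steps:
$3 \left(-26\right) \left(-26\right) = \left(-78\right) \left(-26\right) = 2028$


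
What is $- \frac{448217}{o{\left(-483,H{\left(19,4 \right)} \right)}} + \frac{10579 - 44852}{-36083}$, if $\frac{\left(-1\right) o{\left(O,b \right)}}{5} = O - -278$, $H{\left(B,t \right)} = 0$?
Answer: $- \frac{16137884186}{36985075} \approx -436.33$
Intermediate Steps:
$o{\left(O,b \right)} = -1390 - 5 O$ ($o{\left(O,b \right)} = - 5 \left(O - -278\right) = - 5 \left(O + 278\right) = - 5 \left(278 + O\right) = -1390 - 5 O$)
$- \frac{448217}{o{\left(-483,H{\left(19,4 \right)} \right)}} + \frac{10579 - 44852}{-36083} = - \frac{448217}{-1390 - -2415} + \frac{10579 - 44852}{-36083} = - \frac{448217}{-1390 + 2415} - - \frac{34273}{36083} = - \frac{448217}{1025} + \frac{34273}{36083} = - \frac{16137884186}{36985075}$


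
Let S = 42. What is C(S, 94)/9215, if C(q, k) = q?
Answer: 42/9215 ≈ 0.0045578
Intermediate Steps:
C(S, 94)/9215 = 42/9215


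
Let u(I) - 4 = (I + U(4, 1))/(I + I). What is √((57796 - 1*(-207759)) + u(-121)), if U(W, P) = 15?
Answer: 2*√8033173/11 ≈ 515.32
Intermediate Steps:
u(I) = 4 + (15 + I)/(2*I) (u(I) = 4 + (I + 15)/(I + I) = 4 + (15 + I)/((2*I)) = 4 + (15 + I)*(1/(2*I)) = 4 + (15 + I)/(2*I))
√((57796 - 1*(-207759)) + u(-121)) = √((57796 - 1*(-207759)) + (3/2)*(5 + 3*(-121))/(-121)) = √((57796 + 207759) + (3/2)*(-1/121)*(5 - 363)) = √(265555 + (3/2)*(-1/121)*(-358)) = √(265555 + 537/121) = √(32132692/121) = 2*√8033173/11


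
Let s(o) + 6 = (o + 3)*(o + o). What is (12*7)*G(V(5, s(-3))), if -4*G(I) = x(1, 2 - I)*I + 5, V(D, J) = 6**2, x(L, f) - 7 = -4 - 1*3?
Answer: -105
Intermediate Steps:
x(L, f) = 0 (x(L, f) = 7 + (-4 - 1*3) = 7 + (-4 - 3) = 7 - 7 = 0)
s(o) = -6 + 2*o*(3 + o) (s(o) = -6 + (o + 3)*(o + o) = -6 + (3 + o)*(2*o) = -6 + 2*o*(3 + o))
V(D, J) = 36
G(I) = -5/4 (G(I) = -(0*I + 5)/4 = -(0 + 5)/4 = -1/4*5 = -5/4)
(12*7)*G(V(5, s(-3))) = (12*7)*(-5/4) = 84*(-5/4) = -105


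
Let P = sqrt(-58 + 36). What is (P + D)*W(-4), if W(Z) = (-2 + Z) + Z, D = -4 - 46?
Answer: 500 - 10*I*sqrt(22) ≈ 500.0 - 46.904*I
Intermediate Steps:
D = -50
W(Z) = -2 + 2*Z
P = I*sqrt(22) (P = sqrt(-22) = I*sqrt(22) ≈ 4.6904*I)
(P + D)*W(-4) = (I*sqrt(22) - 50)*(-2 + 2*(-4)) = (-50 + I*sqrt(22))*(-2 - 8) = (-50 + I*sqrt(22))*(-10) = 500 - 10*I*sqrt(22)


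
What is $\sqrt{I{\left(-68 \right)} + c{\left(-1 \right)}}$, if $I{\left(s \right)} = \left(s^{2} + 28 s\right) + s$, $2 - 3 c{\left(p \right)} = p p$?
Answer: $\frac{\sqrt{23871}}{3} \approx 51.501$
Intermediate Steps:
$c{\left(p \right)} = \frac{2}{3} - \frac{p^{2}}{3}$ ($c{\left(p \right)} = \frac{2}{3} - \frac{p p}{3} = \frac{2}{3} - \frac{p^{2}}{3}$)
$I{\left(s \right)} = s^{2} + 29 s$
$\sqrt{I{\left(-68 \right)} + c{\left(-1 \right)}} = \sqrt{- 68 \left(29 - 68\right) + \left(\frac{2}{3} - \frac{\left(-1\right)^{2}}{3}\right)} = \sqrt{\left(-68\right) \left(-39\right) + \left(\frac{2}{3} - \frac{1}{3}\right)} = \sqrt{2652 + \left(\frac{2}{3} - \frac{1}{3}\right)} = \sqrt{2652 + \frac{1}{3}} = \sqrt{\frac{7957}{3}} = \frac{\sqrt{23871}}{3}$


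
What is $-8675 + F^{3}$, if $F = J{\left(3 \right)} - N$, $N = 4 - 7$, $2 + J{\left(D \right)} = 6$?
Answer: $-8332$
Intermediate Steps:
$J{\left(D \right)} = 4$ ($J{\left(D \right)} = -2 + 6 = 4$)
$N = -3$
$F = 7$ ($F = 4 - -3 = 4 + 3 = 7$)
$-8675 + F^{3} = -8675 + 7^{3} = -8675 + 343 = -8332$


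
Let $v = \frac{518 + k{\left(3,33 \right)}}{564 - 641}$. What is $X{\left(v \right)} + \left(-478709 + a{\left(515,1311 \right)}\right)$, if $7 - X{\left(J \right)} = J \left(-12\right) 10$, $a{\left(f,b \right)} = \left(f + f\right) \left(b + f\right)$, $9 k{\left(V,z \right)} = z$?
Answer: $\frac{107897406}{77} \approx 1.4013 \cdot 10^{6}$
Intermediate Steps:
$k{\left(V,z \right)} = \frac{z}{9}$
$a{\left(f,b \right)} = 2 f \left(b + f\right)$
$v = - \frac{1565}{231}$ ($v = \frac{518 + \frac{1}{9} \cdot 33}{564 - 641} = \frac{518 + \frac{11}{3}}{-77} = \frac{1565}{3} \left(- \frac{1}{77}\right) = - \frac{1565}{231} \approx -6.7749$)
$X{\left(J \right)} = 7 + 120 J$ ($X{\left(J \right)} = 7 - J \left(-12\right) 10 = 7 - - 12 J 10 = 7 - - 120 J = 7 + 120 J$)
$X{\left(v \right)} + \left(-478709 + a{\left(515,1311 \right)}\right) = \left(7 + 120 \left(- \frac{1565}{231}\right)\right) - \left(478709 - 1030 \left(1311 + 515\right)\right) = \left(7 - \frac{62600}{77}\right) - \left(478709 - 1880780\right) = - \frac{62061}{77} + \left(-478709 + 1880780\right) = - \frac{62061}{77} + 1402071 = \frac{107897406}{77}$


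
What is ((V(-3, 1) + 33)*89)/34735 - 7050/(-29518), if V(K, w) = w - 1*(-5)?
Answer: 173669364/512653865 ≈ 0.33877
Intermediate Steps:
V(K, w) = 5 + w (V(K, w) = w + 5 = 5 + w)
((V(-3, 1) + 33)*89)/34735 - 7050/(-29518) = (((5 + 1) + 33)*89)/34735 - 7050/(-29518) = ((6 + 33)*89)*(1/34735) - 7050*(-1/29518) = (39*89)*(1/34735) + 3525/14759 = 3471*(1/34735) + 3525/14759 = 3471/34735 + 3525/14759 = 173669364/512653865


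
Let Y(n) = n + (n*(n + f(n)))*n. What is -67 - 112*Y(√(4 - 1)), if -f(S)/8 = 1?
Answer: 2621 - 448*√3 ≈ 1845.0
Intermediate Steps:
f(S) = -8 (f(S) = -8*1 = -8)
Y(n) = n + n²*(-8 + n) (Y(n) = n + (n*(n - 8))*n = n + (n*(-8 + n))*n = n + n²*(-8 + n))
-67 - 112*Y(√(4 - 1)) = -67 - 112*√(4 - 1)*(1 + (√(4 - 1))² - 8*√(4 - 1)) = -67 - 112*√3*(1 + (√3)² - 8*√3) = -67 - 112*√3*(1 + 3 - 8*√3) = -67 - 112*√3*(4 - 8*√3)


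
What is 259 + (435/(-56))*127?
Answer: -40741/56 ≈ -727.52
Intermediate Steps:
259 + (435/(-56))*127 = 259 + (435*(-1/56))*127 = 259 - 435/56*127 = 259 - 55245/56 = -40741/56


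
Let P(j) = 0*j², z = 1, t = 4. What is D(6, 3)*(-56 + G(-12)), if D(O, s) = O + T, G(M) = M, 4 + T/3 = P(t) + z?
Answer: 204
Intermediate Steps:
P(j) = 0
T = -9 (T = -12 + 3*(0 + 1) = -12 + 3*1 = -12 + 3 = -9)
D(O, s) = -9 + O (D(O, s) = O - 9 = -9 + O)
D(6, 3)*(-56 + G(-12)) = (-9 + 6)*(-56 - 12) = -3*(-68) = 204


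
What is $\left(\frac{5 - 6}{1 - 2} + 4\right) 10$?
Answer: $50$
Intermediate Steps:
$\left(\frac{5 - 6}{1 - 2} + 4\right) 10 = \left(- \frac{1}{-1} + 4\right) 10 = \left(\left(-1\right) \left(-1\right) + 4\right) 10 = \left(1 + 4\right) 10 = 5 \cdot 10 = 50$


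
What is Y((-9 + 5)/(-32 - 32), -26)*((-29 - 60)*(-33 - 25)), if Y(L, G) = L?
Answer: 2581/8 ≈ 322.63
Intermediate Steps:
Y((-9 + 5)/(-32 - 32), -26)*((-29 - 60)*(-33 - 25)) = ((-9 + 5)/(-32 - 32))*((-29 - 60)*(-33 - 25)) = (-4/(-64))*(-89*(-58)) = -4*(-1/64)*5162 = (1/16)*5162 = 2581/8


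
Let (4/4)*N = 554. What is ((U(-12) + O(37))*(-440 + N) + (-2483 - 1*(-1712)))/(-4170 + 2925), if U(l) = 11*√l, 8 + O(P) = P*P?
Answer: -51461/415 - 836*I*√3/415 ≈ -124.0 - 3.4891*I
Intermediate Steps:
N = 554
O(P) = -8 + P² (O(P) = -8 + P*P = -8 + P²)
((U(-12) + O(37))*(-440 + N) + (-2483 - 1*(-1712)))/(-4170 + 2925) = ((11*√(-12) + (-8 + 37²))*(-440 + 554) + (-2483 - 1*(-1712)))/(-4170 + 2925) = ((11*(2*I*√3) + (-8 + 1369))*114 + (-2483 + 1712))/(-1245) = ((22*I*√3 + 1361)*114 - 771)*(-1/1245) = ((1361 + 22*I*√3)*114 - 771)*(-1/1245) = ((155154 + 2508*I*√3) - 771)*(-1/1245) = (154383 + 2508*I*√3)*(-1/1245) = -51461/415 - 836*I*√3/415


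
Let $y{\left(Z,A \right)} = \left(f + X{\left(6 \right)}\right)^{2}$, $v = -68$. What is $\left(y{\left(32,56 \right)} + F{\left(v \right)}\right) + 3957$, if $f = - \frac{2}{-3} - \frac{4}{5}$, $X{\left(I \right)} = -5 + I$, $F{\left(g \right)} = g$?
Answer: $\frac{875194}{225} \approx 3889.8$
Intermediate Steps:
$f = - \frac{2}{15}$ ($f = \left(-2\right) \left(- \frac{1}{3}\right) - \frac{4}{5} = \frac{2}{3} - \frac{4}{5} = - \frac{2}{15} \approx -0.13333$)
$y{\left(Z,A \right)} = \frac{169}{225}$ ($y{\left(Z,A \right)} = \left(- \frac{2}{15} + \left(-5 + 6\right)\right)^{2} = \left(- \frac{2}{15} + 1\right)^{2} = \left(\frac{13}{15}\right)^{2} = \frac{169}{225}$)
$\left(y{\left(32,56 \right)} + F{\left(v \right)}\right) + 3957 = \left(\frac{169}{225} - 68\right) + 3957 = - \frac{15131}{225} + 3957 = \frac{875194}{225}$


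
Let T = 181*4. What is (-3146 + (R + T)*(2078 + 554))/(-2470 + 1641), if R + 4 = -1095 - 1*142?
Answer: 1363890/829 ≈ 1645.2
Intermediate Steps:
T = 724
R = -1241 (R = -4 + (-1095 - 1*142) = -4 + (-1095 - 142) = -4 - 1237 = -1241)
(-3146 + (R + T)*(2078 + 554))/(-2470 + 1641) = (-3146 + (-1241 + 724)*(2078 + 554))/(-2470 + 1641) = (-3146 - 517*2632)/(-829) = (-3146 - 1360744)*(-1/829) = -1363890*(-1/829) = 1363890/829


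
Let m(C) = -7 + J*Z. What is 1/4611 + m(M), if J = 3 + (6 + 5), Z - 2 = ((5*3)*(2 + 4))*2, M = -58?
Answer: 11716552/4611 ≈ 2541.0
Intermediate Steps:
Z = 182 (Z = 2 + ((5*3)*(2 + 4))*2 = 2 + (15*6)*2 = 2 + 90*2 = 2 + 180 = 182)
J = 14 (J = 3 + 11 = 14)
m(C) = 2541 (m(C) = -7 + 14*182 = -7 + 2548 = 2541)
1/4611 + m(M) = 1/4611 + 2541 = 11716552/4611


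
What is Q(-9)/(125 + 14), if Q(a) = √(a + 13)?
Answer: 2/139 ≈ 0.014388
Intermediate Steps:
Q(a) = √(13 + a)
Q(-9)/(125 + 14) = √(13 - 9)/(125 + 14) = √4/139 = 2*(1/139) = 2/139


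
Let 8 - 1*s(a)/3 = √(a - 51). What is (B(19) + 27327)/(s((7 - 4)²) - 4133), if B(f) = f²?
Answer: -16252856/2412037 + 83064*I*√42/16884259 ≈ -6.7382 + 0.031883*I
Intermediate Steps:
s(a) = 24 - 3*√(-51 + a) (s(a) = 24 - 3*√(a - 51) = 24 - 3*√(-51 + a))
(B(19) + 27327)/(s((7 - 4)²) - 4133) = (19² + 27327)/((24 - 3*√(-51 + (7 - 4)²)) - 4133) = (361 + 27327)/((24 - 3*√(-51 + 3²)) - 4133) = 27688/((24 - 3*√(-51 + 9)) - 4133) = 27688/((24 - 3*I*√42) - 4133) = 27688/(-4109 - 3*I*√42)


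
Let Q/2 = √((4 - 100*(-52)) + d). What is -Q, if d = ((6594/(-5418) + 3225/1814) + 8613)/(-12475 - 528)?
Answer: -√48175154175055460857806/1521390009 ≈ -144.27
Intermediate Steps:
d = -2015624905/3042780018 (d = ((6594*(-1/5418) + 3225*(1/1814)) + 8613)/(-13003) = ((-157/129 + 3225/1814) + 8613)*(-1/13003) = (131227/234006 + 8613)*(-1/13003) = (2015624905/234006)*(-1/13003) = -2015624905/3042780018 ≈ -0.66243)
Q = √48175154175055460857806/1521390009 (Q = 2*√((4 - 100*(-52)) - 2015624905/3042780018) = 2*√((4 + 5200) - 2015624905/3042780018) = 2*√(5204 - 2015624905/3042780018) = 2*√(15832611588767/3042780018) = 2*(√48175154175055460857806/3042780018) = √48175154175055460857806/1521390009 ≈ 144.27)
-Q = -√48175154175055460857806/1521390009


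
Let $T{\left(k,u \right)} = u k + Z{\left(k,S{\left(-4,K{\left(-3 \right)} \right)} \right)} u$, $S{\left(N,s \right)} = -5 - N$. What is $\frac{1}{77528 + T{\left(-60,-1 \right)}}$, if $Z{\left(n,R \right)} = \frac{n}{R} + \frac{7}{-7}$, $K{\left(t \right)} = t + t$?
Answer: $\frac{1}{77529} \approx 1.2898 \cdot 10^{-5}$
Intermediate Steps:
$K{\left(t \right)} = 2 t$
$Z{\left(n,R \right)} = -1 + \frac{n}{R}$ ($Z{\left(n,R \right)} = \frac{n}{R} + 7 \left(- \frac{1}{7}\right) = \frac{n}{R} - 1 = -1 + \frac{n}{R}$)
$T{\left(k,u \right)} = k u + u \left(-1 - k\right)$ ($T{\left(k,u \right)} = u k + \frac{k - \left(-5 - -4\right)}{-5 - -4} u = k u + \frac{k - \left(-5 + 4\right)}{-5 + 4} u = k u + \frac{k - -1}{-1} u = k u + - (k + 1) u = k u + - (1 + k) u = k u + \left(-1 - k\right) u = k u + u \left(-1 - k\right)$)
$\frac{1}{77528 + T{\left(-60,-1 \right)}} = \frac{1}{77528 - -1} = \frac{1}{77528 + 1} = \frac{1}{77529}$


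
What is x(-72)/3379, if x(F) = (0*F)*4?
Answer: 0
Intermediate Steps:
x(F) = 0 (x(F) = 0*4 = 0)
x(-72)/3379 = 0/3379 = 0*(1/3379) = 0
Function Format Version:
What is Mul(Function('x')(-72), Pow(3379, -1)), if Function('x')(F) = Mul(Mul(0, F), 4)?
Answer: 0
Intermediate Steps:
Function('x')(F) = 0 (Function('x')(F) = Mul(0, 4) = 0)
Mul(Function('x')(-72), Pow(3379, -1)) = Mul(0, Pow(3379, -1)) = Mul(0, Rational(1, 3379)) = 0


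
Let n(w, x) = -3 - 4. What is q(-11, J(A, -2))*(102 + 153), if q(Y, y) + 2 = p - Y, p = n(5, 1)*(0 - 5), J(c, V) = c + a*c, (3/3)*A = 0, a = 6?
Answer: 11220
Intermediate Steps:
n(w, x) = -7
A = 0
J(c, V) = 7*c (J(c, V) = c + 6*c = 7*c)
p = 35 (p = -7*(0 - 5) = -7*(-5) = 35)
q(Y, y) = 33 - Y (q(Y, y) = -2 + (35 - Y) = 33 - Y)
q(-11, J(A, -2))*(102 + 153) = (33 - 1*(-11))*(102 + 153) = (33 + 11)*255 = 44*255 = 11220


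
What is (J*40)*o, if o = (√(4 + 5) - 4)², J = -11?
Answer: -440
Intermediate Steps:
o = 1 (o = (√9 - 4)² = (3 - 4)² = (-1)² = 1)
(J*40)*o = -11*40*1 = -440*1 = -440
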